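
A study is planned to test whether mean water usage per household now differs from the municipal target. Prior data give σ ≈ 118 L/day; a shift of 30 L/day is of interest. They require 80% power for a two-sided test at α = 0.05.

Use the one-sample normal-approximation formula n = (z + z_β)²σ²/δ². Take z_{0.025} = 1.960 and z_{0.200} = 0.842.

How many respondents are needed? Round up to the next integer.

n = 122

n = (z_{α/2} + z_β)² · σ² / δ²
  = (1.960 + 0.842)² · 118² / 30²
  = 7.8512 · 13924 / 900
  = 121.47
Round up → n = 122.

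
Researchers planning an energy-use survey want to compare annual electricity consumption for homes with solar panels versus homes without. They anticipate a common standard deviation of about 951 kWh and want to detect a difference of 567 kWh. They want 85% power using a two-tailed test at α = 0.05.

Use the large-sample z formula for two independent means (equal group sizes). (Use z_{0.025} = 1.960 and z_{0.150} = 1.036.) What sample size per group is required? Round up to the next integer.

n = (z_{α/2} + z_β)² · (σ₁² + σ₂²) / δ²
  = (1.960 + 1.036)² · (2·951² = 1808802) / 567²
  = 8.9760 · 1808802 / 321489
  = 50.50
Round up → n = 51 per group.

n = 51 per group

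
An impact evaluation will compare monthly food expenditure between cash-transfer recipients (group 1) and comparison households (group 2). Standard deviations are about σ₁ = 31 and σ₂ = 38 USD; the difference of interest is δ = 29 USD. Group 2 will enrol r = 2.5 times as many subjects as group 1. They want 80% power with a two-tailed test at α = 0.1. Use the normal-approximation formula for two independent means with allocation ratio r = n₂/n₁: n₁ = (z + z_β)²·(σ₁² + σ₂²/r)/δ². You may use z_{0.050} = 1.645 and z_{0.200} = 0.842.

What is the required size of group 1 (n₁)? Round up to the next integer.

n₁ = (z_{α/2} + z_β)² · (σ₁² + σ₂²/r) / δ²
   = (1.645 + 0.842)² · (31² + 38²/2.5) / 29²
   = 6.1852 · (961 + 577.6) / 841
   = 6.1852 · 1538.6 / 841
   = 11.32
Round up → n₁ = 12; n₂ = r·n₁ = 2.5 × 12 = 30.

n₁ = 12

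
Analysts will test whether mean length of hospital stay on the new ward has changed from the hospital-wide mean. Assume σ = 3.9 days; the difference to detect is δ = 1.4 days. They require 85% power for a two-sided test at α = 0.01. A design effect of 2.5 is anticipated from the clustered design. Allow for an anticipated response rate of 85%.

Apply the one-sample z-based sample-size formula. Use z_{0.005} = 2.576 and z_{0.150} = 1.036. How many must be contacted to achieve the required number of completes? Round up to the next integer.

n = 298

n = (z_{α/2} + z_β)² · σ² / δ²
  = (2.576 + 1.036)² · 3.9² / 1.4²
  = 13.0465 · 15.21 / 1.96
  = 101.24
Design effect: 2.5 × 101.24 = 253.11.
Adjust for 85% response: 253.11 / 0.85 = 297.78.
Round up → n = 298.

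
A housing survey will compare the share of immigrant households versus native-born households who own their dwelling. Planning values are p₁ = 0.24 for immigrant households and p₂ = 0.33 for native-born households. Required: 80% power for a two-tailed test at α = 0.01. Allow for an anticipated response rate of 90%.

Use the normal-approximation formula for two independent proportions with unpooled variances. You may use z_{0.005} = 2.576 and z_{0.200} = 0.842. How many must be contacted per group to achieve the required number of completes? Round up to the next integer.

n = (z_{α/2} + z_β)² · [p₁(1−p₁) + p₂(1−p₂)] / (p₁ − p₂)²
  = (2.576 + 0.842)² · (0.24·0.76 + 0.33·0.67) / (-0.09)²
  = (3.418)² · (0.1824 + 0.2211) / 0.0081
  = 11.6827 · 0.4035 / 0.0081
  = 581.97
Adjust for 90% response: 581.97 / 0.90 = 646.64.
Round up → n = 647 per group.

n = 647 per group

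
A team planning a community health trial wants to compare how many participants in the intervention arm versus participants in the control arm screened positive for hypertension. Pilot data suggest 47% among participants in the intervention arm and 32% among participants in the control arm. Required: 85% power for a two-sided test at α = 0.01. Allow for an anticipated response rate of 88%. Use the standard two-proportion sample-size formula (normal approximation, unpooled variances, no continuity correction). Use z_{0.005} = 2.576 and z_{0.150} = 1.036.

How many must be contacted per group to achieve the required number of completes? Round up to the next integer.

n = 308 per group

n = (z_{α/2} + z_β)² · [p₁(1−p₁) + p₂(1−p₂)] / (p₁ − p₂)²
  = (2.576 + 1.036)² · (0.47·0.53 + 0.32·0.68) / (0.15)²
  = (3.612)² · (0.2491 + 0.2176) / 0.0225
  = 13.0465 · 0.4667 / 0.0225
  = 270.61
Adjust for 88% response: 270.61 / 0.88 = 307.52.
Round up → n = 308 per group.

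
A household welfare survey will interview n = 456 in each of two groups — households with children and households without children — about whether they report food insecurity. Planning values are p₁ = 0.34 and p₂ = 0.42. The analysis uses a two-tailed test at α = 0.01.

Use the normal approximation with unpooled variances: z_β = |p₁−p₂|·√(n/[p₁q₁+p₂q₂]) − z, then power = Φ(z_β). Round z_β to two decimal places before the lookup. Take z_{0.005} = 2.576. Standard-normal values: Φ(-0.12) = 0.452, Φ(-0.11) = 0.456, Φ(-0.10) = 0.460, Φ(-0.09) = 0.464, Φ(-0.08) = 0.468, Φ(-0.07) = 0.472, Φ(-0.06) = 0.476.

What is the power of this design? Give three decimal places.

z_β = |p₁−p₂|·√(n/[p₁q₁+p₂q₂]) − z_{α/2}
    = 0.08 · √(456/0.4680) − 2.576
    = 0.08 · 31.2147 − 2.576
    = 2.4972 − 2.576 = -0.0788 → -0.08
Power = Φ(-0.08) = 0.468.

Power ≈ 0.468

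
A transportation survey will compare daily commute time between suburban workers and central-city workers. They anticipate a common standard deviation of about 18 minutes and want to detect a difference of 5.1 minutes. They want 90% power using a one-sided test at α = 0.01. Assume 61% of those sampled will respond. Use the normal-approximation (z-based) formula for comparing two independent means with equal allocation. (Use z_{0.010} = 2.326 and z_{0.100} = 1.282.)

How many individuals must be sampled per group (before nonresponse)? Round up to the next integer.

n = (z_α + z_β)² · (σ₁² + σ₂²) / δ²
  = (2.326 + 1.282)² · (2·18² = 648) / 5.1²
  = 13.0177 · 648 / 26.01
  = 324.32
Adjust for 61% response: 324.32 / 0.61 = 531.66.
Round up → n = 532 per group.

n = 532 per group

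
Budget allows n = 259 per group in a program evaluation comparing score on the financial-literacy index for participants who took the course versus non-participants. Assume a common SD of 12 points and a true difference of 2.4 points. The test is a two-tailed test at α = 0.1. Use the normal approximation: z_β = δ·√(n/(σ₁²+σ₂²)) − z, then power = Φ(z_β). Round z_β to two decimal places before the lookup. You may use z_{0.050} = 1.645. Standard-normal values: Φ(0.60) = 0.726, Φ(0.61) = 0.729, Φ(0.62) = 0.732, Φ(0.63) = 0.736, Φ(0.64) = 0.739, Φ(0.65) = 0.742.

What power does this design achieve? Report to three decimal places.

Power ≈ 0.736

z_β = δ·√(n/(σ₁²+σ₂²)) − z_{α/2}
    = 2.4 · √(259/288) − 1.645
    = 2.4 · 0.94832 − 1.645
    = 2.2760 − 1.645 = 0.6310 → 0.63
Power = Φ(0.63) = 0.736.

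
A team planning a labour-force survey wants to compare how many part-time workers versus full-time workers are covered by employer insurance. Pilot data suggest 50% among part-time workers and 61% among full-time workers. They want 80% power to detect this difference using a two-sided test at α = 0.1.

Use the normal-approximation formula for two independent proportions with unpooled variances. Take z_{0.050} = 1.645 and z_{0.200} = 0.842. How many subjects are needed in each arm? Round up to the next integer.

n = 250 per group

n = (z_{α/2} + z_β)² · [p₁(1−p₁) + p₂(1−p₂)] / (p₁ − p₂)²
  = (1.645 + 0.842)² · (0.50·0.50 + 0.61·0.39) / (-0.11)²
  = (2.487)² · (0.2500 + 0.2379) / 0.0121
  = 6.1852 · 0.4879 / 0.0121
  = 249.40
Round up → n = 250 per group.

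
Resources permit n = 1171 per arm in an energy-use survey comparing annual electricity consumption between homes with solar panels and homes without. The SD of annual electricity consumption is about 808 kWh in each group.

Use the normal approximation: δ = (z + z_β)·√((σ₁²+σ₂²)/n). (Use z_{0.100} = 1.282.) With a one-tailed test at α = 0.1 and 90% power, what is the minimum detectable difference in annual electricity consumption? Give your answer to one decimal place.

Minimum detectable difference ≈ 85.6 kWh

δ = (z_α + z_β) · √((σ₁²+σ₂²)/n)
  = (1.282 + 1.282) · √(1305728/1171)
  = 2.564 · √1115.1
  = 2.564 · 33.3924
  = 85.6182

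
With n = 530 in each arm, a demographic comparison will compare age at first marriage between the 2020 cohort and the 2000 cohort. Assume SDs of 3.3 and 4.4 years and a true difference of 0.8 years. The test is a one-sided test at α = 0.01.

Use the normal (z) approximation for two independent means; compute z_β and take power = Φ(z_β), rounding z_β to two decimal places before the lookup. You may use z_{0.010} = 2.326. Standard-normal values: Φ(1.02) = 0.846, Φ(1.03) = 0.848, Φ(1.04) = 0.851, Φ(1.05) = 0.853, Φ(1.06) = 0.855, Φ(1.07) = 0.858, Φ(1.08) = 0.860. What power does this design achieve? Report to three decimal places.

Power ≈ 0.846

z_β = δ·√(n/(σ₁²+σ₂²)) − z_α
    = 0.8 · √(530/30.25) − 2.326
    = 0.8 · 4.18577 − 2.326
    = 3.3486 − 2.326 = 1.0226 → 1.02
Power = Φ(1.02) = 0.846.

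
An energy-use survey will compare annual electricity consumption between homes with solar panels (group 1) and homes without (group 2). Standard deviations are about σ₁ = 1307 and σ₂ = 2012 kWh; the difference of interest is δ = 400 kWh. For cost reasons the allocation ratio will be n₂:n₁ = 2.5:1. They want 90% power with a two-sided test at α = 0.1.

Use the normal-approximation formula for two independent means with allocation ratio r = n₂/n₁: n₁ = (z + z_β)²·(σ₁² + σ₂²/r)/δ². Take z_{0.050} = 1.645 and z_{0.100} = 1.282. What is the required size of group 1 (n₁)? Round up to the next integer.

n₁ = 179

n₁ = (z_{α/2} + z_β)² · (σ₁² + σ₂²/r) / δ²
   = (1.645 + 1.282)² · (1307² + 2012²/2.5) / 400²
   = 8.5673 · (1708249 + 1619257.6) / 160000
   = 8.5673 · 3327506.6 / 160000
   = 178.17
Round up → n₁ = 179; n₂ = r·n₁ = 2.5 × 179 = 448.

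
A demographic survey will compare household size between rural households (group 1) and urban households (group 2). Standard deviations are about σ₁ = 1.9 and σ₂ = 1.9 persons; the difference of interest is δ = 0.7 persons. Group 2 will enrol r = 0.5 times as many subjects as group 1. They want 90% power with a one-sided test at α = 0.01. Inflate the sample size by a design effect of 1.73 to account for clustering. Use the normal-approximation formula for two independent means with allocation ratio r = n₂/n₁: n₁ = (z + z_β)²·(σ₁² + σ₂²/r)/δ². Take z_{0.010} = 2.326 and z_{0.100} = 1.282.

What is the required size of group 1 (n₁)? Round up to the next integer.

n₁ = (z_α + z_β)² · (σ₁² + σ₂²/r) / δ²
   = (2.326 + 1.282)² · (1.9² + 1.9²/0.5) / 0.7²
   = 13.0177 · (3.61 + 7.22) / 0.49
   = 13.0177 · 10.83 / 0.49
   = 287.72
Design effect: 1.73 × 287.72 = 497.75.
Round up → n₁ = 498; n₂ = r·n₁ = 0.5 × 498 = 249.

n₁ = 498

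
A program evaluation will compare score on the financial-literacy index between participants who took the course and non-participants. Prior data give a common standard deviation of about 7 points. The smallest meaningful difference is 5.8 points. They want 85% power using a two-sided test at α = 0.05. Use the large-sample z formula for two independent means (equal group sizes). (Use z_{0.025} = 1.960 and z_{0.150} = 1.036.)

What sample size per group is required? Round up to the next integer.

n = 27 per group

n = (z_{α/2} + z_β)² · (σ₁² + σ₂²) / δ²
  = (1.960 + 1.036)² · (2·7² = 98) / 5.8²
  = 8.9760 · 98 / 33.64
  = 26.15
Round up → n = 27 per group.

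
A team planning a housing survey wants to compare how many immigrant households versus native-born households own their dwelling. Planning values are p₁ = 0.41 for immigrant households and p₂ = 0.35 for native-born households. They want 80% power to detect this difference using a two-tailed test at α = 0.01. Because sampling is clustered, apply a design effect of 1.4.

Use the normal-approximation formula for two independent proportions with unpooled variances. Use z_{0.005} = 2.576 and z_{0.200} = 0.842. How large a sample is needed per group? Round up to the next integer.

n = (z_{α/2} + z_β)² · [p₁(1−p₁) + p₂(1−p₂)] / (p₁ − p₂)²
  = (2.576 + 0.842)² · (0.41·0.59 + 0.35·0.65) / (0.06)²
  = (3.418)² · (0.2419 + 0.2275) / 0.0036
  = 11.6827 · 0.4694 / 0.0036
  = 1523.30
Design effect: 1.4 × 1523.30 = 2132.62.
Round up → n = 2133 per group.

n = 2133 per group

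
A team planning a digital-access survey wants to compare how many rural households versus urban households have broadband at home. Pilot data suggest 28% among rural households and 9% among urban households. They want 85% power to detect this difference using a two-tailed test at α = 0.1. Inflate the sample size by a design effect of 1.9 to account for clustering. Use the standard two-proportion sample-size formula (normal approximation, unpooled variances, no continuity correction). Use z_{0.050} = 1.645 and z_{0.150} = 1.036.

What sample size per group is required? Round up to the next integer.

n = 108 per group

n = (z_{α/2} + z_β)² · [p₁(1−p₁) + p₂(1−p₂)] / (p₁ − p₂)²
  = (1.645 + 1.036)² · (0.28·0.72 + 0.09·0.91) / (0.19)²
  = (2.681)² · (0.2016 + 0.0819) / 0.0361
  = 7.1878 · 0.2835 / 0.0361
  = 56.45
Design effect: 1.9 × 56.45 = 107.25.
Round up → n = 108 per group.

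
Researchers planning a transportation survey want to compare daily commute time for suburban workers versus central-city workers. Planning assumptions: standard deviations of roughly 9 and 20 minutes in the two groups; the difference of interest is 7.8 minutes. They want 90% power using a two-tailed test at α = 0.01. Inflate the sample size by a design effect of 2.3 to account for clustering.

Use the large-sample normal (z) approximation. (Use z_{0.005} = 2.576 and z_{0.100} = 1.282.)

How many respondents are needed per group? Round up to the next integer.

n = (z_{α/2} + z_β)² · (σ₁² + σ₂²) / δ²
  = (2.576 + 1.282)² · (9² + 20² = 481) / 7.8²
  = 14.8842 · 481 / 60.84
  = 117.67
Design effect: 2.3 × 117.67 = 270.65.
Round up → n = 271 per group.

n = 271 per group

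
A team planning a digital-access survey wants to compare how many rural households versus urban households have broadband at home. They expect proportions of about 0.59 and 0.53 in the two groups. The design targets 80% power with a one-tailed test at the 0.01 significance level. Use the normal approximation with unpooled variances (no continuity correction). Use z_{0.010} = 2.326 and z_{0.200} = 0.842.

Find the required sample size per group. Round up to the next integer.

n = (z_α + z_β)² · [p₁(1−p₁) + p₂(1−p₂)] / (p₁ − p₂)²
  = (2.326 + 0.842)² · (0.59·0.41 + 0.53·0.47) / (0.06)²
  = (3.168)² · (0.2419 + 0.2491) / 0.0036
  = 10.0362 · 0.4910 / 0.0036
  = 1368.83
Round up → n = 1369 per group.

n = 1369 per group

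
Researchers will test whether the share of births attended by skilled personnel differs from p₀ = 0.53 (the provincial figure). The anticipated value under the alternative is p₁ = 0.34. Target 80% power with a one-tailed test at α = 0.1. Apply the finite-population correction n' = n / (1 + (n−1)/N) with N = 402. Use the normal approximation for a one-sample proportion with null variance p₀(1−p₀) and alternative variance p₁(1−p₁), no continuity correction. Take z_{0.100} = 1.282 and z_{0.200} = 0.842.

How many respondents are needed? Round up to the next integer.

n = 28

n = [z_α·√(p₀q₀) + z_β·√(p₁q₁)]² / (p₁ − p₀)²
  = [1.282·√(0.53·0.47) + 0.842·√(0.34·0.66)]² / (-0.19)²
  = [1.282·0.4991 + 0.842·0.4737]² / 0.0361
  = [1.0387]² / 0.0361
  = 29.89
Finite-population correction (N = 402): 29.89 / (1 + (29.89 − 1)/402) = 27.88.
Round up → n = 28.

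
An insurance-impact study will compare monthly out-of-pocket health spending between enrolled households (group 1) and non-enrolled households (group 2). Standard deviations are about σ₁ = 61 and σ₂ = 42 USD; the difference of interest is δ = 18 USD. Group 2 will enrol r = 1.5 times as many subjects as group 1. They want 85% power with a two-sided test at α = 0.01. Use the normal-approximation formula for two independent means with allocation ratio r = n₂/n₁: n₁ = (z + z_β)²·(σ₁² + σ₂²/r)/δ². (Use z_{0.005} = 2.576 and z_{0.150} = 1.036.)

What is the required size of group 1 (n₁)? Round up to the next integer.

n₁ = (z_{α/2} + z_β)² · (σ₁² + σ₂²/r) / δ²
   = (2.576 + 1.036)² · (61² + 42²/1.5) / 18²
   = 13.0465 · (3721 + 1176) / 324
   = 13.0465 · 4897 / 324
   = 197.19
Round up → n₁ = 198; n₂ = r·n₁ = 1.5 × 198 = 297.

n₁ = 198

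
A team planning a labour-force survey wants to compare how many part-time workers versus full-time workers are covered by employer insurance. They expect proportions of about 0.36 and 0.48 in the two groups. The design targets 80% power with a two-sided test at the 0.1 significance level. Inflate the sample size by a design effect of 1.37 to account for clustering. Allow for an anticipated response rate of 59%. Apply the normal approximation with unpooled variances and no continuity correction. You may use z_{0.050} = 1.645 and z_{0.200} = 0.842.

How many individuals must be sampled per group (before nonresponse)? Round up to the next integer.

n = (z_{α/2} + z_β)² · [p₁(1−p₁) + p₂(1−p₂)] / (p₁ − p₂)²
  = (1.645 + 0.842)² · (0.36·0.64 + 0.48·0.52) / (-0.12)²
  = (2.487)² · (0.2304 + 0.2496) / 0.0144
  = 6.1852 · 0.4800 / 0.0144
  = 206.17
Design effect: 1.37 × 206.17 = 282.46.
Adjust for 59% response: 282.46 / 0.59 = 478.74.
Round up → n = 479 per group.

n = 479 per group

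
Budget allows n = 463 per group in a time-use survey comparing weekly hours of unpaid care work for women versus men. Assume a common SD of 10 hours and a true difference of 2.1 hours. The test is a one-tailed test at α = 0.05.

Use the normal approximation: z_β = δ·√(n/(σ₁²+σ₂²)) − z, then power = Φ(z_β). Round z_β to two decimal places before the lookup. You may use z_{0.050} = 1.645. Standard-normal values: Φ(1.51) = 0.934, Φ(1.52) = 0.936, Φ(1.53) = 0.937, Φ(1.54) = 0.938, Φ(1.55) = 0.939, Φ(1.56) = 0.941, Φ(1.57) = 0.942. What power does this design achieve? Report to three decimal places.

z_β = δ·√(n/(σ₁²+σ₂²)) − z_α
    = 2.1 · √(463/200) − 1.645
    = 2.1 · 1.52151 − 1.645
    = 3.1952 − 1.645 = 1.5502 → 1.55
Power = Φ(1.55) = 0.939.

Power ≈ 0.939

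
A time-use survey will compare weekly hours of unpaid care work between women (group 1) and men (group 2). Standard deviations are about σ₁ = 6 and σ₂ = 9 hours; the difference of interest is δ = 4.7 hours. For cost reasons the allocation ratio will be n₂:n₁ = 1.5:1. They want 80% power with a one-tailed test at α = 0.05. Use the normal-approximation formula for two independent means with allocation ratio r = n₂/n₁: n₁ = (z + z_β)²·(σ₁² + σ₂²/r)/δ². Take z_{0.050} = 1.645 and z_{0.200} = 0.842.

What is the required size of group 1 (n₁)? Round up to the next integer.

n₁ = (z_α + z_β)² · (σ₁² + σ₂²/r) / δ²
   = (1.645 + 0.842)² · (6² + 9²/1.5) / 4.7²
   = 6.1852 · (36 + 54) / 22.09
   = 6.1852 · 90 / 22.09
   = 25.20
Round up → n₁ = 26; n₂ = r·n₁ = 1.5 × 26 = 39.

n₁ = 26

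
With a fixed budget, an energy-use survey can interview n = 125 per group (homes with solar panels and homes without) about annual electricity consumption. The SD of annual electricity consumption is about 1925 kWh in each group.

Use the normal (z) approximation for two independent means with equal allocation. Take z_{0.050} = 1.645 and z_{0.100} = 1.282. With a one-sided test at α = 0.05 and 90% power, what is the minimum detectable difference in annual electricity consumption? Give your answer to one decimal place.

Minimum detectable difference ≈ 712.7 kWh

δ = (z_α + z_β) · √((σ₁²+σ₂²)/n)
  = (1.645 + 1.282) · √(7411250/125)
  = 2.927 · √59290
  = 2.927 · 243.4954
  = 712.7110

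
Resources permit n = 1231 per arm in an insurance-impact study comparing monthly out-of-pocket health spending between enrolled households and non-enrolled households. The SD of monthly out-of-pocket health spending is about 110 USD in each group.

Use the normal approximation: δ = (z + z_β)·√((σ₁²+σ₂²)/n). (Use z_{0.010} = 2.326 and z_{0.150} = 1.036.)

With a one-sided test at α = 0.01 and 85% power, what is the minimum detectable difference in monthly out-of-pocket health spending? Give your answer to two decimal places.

δ = (z_α + z_β) · √((σ₁²+σ₂²)/n)
  = (2.326 + 1.036) · √(24200/1231)
  = 3.362 · √19.6588
  = 3.362 · 4.4338
  = 14.9065

Minimum detectable difference ≈ 14.91 USD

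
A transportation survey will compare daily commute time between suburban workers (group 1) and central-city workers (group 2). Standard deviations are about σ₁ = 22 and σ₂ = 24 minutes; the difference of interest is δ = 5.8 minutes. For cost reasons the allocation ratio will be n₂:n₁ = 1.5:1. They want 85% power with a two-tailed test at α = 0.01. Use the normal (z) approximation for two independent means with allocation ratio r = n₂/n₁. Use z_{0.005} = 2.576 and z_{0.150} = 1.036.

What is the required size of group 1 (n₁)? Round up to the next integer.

n₁ = 337

n₁ = (z_{α/2} + z_β)² · (σ₁² + σ₂²/r) / δ²
   = (2.576 + 1.036)² · (22² + 24²/1.5) / 5.8²
   = 13.0465 · (484 + 384) / 33.64
   = 13.0465 · 868 / 33.64
   = 336.63
Round up → n₁ = 337; n₂ = r·n₁ = 1.5 × 337 = 506.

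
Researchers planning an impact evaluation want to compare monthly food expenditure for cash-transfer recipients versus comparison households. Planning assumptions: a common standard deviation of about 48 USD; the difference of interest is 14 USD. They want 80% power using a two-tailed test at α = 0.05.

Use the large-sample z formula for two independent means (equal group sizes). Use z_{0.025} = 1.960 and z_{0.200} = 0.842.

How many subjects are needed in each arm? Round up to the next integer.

n = 185 per group

n = (z_{α/2} + z_β)² · (σ₁² + σ₂²) / δ²
  = (1.960 + 0.842)² · (2·48² = 4608) / 14²
  = 7.8512 · 4608 / 196
  = 184.58
Round up → n = 185 per group.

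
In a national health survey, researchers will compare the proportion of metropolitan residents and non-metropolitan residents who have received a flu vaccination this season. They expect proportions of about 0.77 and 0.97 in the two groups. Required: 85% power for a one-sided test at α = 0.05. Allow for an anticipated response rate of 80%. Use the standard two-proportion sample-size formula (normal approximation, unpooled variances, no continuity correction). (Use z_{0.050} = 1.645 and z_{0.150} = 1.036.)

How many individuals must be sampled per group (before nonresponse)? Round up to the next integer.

n = (z_α + z_β)² · [p₁(1−p₁) + p₂(1−p₂)] / (p₁ − p₂)²
  = (1.645 + 1.036)² · (0.77·0.23 + 0.97·0.03) / (-0.20)²
  = (2.681)² · (0.1771 + 0.0291) / 0.0400
  = 7.1878 · 0.2062 / 0.0400
  = 37.05
Adjust for 80% response: 37.05 / 0.80 = 46.32.
Round up → n = 47 per group.

n = 47 per group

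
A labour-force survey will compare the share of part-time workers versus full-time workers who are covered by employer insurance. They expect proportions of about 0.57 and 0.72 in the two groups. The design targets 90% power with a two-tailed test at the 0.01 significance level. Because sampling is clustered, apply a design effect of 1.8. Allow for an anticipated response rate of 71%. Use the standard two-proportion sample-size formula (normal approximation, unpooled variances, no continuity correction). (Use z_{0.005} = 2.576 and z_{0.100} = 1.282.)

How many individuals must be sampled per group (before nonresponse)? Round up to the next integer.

n = 750 per group

n = (z_{α/2} + z_β)² · [p₁(1−p₁) + p₂(1−p₂)] / (p₁ − p₂)²
  = (2.576 + 1.282)² · (0.57·0.43 + 0.72·0.28) / (-0.15)²
  = (3.858)² · (0.2451 + 0.2016) / 0.0225
  = 14.8842 · 0.4467 / 0.0225
  = 295.50
Design effect: 1.8 × 295.50 = 531.90.
Adjust for 71% response: 531.90 / 0.71 = 749.16.
Round up → n = 750 per group.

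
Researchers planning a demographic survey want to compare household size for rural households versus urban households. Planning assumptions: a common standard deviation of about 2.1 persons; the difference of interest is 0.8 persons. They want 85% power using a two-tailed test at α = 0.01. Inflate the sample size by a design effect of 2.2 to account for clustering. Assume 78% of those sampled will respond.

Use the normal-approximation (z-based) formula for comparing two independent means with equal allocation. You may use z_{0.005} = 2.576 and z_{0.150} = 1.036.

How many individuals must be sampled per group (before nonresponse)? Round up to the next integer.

n = 508 per group

n = (z_{α/2} + z_β)² · (σ₁² + σ₂²) / δ²
  = (2.576 + 1.036)² · (2·2.1² = 8.82) / 0.8²
  = 13.0465 · 8.82 / 0.64
  = 179.80
Design effect: 2.2 × 179.80 = 395.55.
Adjust for 78% response: 395.55 / 0.78 = 507.12.
Round up → n = 508 per group.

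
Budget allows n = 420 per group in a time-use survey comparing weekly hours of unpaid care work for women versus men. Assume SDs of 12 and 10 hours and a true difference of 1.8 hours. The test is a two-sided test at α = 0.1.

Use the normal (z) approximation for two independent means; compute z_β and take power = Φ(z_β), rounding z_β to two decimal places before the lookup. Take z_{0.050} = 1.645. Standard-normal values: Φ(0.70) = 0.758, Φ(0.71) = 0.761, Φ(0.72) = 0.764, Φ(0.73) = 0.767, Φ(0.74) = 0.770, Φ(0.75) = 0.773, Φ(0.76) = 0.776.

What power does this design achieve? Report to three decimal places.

Power ≈ 0.764

z_β = δ·√(n/(σ₁²+σ₂²)) − z_{α/2}
    = 1.8 · √(420/244) − 1.645
    = 1.8 · 1.31199 − 1.645
    = 2.3616 − 1.645 = 0.7166 → 0.72
Power = Φ(0.72) = 0.764.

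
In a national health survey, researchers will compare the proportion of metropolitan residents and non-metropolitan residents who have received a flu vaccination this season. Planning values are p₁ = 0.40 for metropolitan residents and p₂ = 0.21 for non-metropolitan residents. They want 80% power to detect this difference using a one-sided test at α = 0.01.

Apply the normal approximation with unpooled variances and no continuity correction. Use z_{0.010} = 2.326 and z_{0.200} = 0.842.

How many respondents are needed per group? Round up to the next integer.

n = (z_α + z_β)² · [p₁(1−p₁) + p₂(1−p₂)] / (p₁ − p₂)²
  = (2.326 + 0.842)² · (0.40·0.60 + 0.21·0.79) / (0.19)²
  = (3.168)² · (0.2400 + 0.1659) / 0.0361
  = 10.0362 · 0.4059 / 0.0361
  = 112.84
Round up → n = 113 per group.

n = 113 per group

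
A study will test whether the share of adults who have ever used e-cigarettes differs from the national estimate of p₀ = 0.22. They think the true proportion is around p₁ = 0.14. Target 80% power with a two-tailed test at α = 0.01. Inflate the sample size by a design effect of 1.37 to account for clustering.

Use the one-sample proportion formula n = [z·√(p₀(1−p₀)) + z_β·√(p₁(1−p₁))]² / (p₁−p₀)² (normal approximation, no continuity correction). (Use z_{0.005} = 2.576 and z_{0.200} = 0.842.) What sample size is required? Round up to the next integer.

n = [z_{α/2}·√(p₀q₀) + z_β·√(p₁q₁)]² / (p₁ − p₀)²
  = [2.576·√(0.22·0.78) + 0.842·√(0.14·0.86)]² / (-0.08)²
  = [2.576·0.4142 + 0.842·0.3470]² / 0.0064
  = [1.3593]² / 0.0064
  = 288.69
Design effect: 1.37 × 288.69 = 395.50.
Round up → n = 396.

n = 396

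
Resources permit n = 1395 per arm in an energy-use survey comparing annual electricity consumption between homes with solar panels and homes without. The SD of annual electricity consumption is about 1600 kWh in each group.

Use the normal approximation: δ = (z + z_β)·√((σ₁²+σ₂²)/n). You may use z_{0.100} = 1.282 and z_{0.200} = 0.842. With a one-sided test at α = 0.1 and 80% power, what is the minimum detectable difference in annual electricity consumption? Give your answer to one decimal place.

δ = (z_α + z_β) · √((σ₁²+σ₂²)/n)
  = (1.282 + 0.842) · √(5120000/1395)
  = 2.124 · √3670.3
  = 2.124 · 60.5826
  = 128.6774

Minimum detectable difference ≈ 128.7 kWh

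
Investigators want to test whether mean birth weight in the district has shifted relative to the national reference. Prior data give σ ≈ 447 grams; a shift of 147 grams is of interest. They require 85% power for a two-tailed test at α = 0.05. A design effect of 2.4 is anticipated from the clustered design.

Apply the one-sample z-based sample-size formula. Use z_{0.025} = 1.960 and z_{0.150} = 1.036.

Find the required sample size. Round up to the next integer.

n = (z_{α/2} + z_β)² · σ² / δ²
  = (1.960 + 1.036)² · 447² / 147²
  = 8.9760 · 199809 / 21609
  = 83.00
Design effect: 2.4 × 83.00 = 199.19.
Round up → n = 200.

n = 200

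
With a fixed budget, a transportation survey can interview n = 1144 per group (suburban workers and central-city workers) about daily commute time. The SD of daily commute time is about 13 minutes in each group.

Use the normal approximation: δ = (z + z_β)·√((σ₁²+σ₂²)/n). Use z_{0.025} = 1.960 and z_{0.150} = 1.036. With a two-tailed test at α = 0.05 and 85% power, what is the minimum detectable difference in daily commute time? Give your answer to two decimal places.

δ = (z_{α/2} + z_β) · √((σ₁²+σ₂²)/n)
  = (1.960 + 1.036) · √(338/1144)
  = 2.996 · √0.29545
  = 2.996 · 0.5436
  = 1.6285

Minimum detectable difference ≈ 1.63 minutes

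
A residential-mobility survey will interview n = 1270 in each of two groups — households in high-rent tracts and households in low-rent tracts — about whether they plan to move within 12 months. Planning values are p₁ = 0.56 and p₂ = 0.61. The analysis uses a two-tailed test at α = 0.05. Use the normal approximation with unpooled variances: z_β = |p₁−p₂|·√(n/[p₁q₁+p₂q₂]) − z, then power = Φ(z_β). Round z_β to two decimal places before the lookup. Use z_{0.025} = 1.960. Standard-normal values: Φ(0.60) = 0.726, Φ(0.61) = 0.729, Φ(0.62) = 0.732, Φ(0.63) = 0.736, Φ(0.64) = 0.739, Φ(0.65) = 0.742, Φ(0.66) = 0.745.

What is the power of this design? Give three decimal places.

z_β = |p₁−p₂|·√(n/[p₁q₁+p₂q₂]) − z_{α/2}
    = 0.05 · √(1270/0.4843) − 1.960
    = 0.05 · 51.2088 − 1.960
    = 2.5604 − 1.960 = 0.6004 → 0.60
Power = Φ(0.60) = 0.726.

Power ≈ 0.726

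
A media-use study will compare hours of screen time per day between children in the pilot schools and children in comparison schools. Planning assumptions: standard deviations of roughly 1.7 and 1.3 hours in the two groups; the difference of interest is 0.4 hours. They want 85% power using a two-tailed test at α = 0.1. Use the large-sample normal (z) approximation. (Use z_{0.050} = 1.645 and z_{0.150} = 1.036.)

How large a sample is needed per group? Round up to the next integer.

n = (z_{α/2} + z_β)² · (σ₁² + σ₂²) / δ²
  = (1.645 + 1.036)² · (1.7² + 1.3² = 4.58) / 0.4²
  = 7.1878 · 4.58 / 0.16
  = 205.75
Round up → n = 206 per group.

n = 206 per group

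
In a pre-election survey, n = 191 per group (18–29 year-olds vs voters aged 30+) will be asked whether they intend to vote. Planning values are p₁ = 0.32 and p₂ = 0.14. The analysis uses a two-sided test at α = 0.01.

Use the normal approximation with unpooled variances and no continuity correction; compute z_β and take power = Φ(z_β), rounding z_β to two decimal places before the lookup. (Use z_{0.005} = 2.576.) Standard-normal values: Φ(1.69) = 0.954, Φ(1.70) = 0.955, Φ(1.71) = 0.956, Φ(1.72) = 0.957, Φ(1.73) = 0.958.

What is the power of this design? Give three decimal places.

Power ≈ 0.955

z_β = |p₁−p₂|·√(n/[p₁q₁+p₂q₂]) − z_{α/2}
    = 0.18 · √(191/0.3380) − 2.576
    = 0.18 · 23.7716 − 2.576
    = 4.2789 − 2.576 = 1.7029 → 1.70
Power = Φ(1.70) = 0.955.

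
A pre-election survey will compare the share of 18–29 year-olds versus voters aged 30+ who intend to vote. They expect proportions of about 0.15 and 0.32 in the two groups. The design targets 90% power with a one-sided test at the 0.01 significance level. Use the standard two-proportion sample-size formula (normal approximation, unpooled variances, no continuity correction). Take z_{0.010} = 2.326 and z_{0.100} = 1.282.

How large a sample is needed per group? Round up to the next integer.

n = 156 per group

n = (z_α + z_β)² · [p₁(1−p₁) + p₂(1−p₂)] / (p₁ − p₂)²
  = (2.326 + 1.282)² · (0.15·0.85 + 0.32·0.68) / (-0.17)²
  = (3.608)² · (0.1275 + 0.2176) / 0.0289
  = 13.0177 · 0.3451 / 0.0289
  = 155.45
Round up → n = 156 per group.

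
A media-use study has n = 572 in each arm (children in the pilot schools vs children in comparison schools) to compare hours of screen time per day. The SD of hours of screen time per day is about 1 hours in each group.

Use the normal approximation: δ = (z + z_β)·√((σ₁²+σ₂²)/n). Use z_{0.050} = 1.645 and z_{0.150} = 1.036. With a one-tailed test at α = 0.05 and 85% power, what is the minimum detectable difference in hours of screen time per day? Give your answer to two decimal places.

Minimum detectable difference ≈ 0.16 hours

δ = (z_α + z_β) · √((σ₁²+σ₂²)/n)
  = (1.645 + 1.036) · √(2/572)
  = 2.681 · √0.0035
  = 2.681 · 0.0591
  = 0.1585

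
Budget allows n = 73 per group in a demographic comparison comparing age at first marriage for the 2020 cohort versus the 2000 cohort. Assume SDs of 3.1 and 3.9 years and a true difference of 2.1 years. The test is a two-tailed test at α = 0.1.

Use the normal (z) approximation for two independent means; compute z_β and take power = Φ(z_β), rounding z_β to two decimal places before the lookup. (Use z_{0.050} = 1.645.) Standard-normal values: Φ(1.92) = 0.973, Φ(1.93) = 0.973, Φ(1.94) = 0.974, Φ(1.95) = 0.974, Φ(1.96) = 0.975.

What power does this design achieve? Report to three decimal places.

Power ≈ 0.975

z_β = δ·√(n/(σ₁²+σ₂²)) − z_{α/2}
    = 2.1 · √(73/24.82) − 1.645
    = 2.1 · 1.71499 − 1.645
    = 3.6015 − 1.645 = 1.9565 → 1.96
Power = Φ(1.96) = 0.975.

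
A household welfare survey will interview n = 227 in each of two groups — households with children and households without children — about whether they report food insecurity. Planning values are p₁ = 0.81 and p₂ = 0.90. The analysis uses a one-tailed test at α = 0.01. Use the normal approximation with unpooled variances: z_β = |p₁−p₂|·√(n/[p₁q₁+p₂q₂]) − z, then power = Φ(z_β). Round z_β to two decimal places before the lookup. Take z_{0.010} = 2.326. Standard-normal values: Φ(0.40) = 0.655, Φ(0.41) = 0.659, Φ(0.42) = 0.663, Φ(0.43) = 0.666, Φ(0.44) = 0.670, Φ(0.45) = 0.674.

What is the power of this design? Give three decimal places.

z_β = |p₁−p₂|·√(n/[p₁q₁+p₂q₂]) − z_α
    = 0.09 · √(227/0.2439) − 2.326
    = 0.09 · 30.5075 − 2.326
    = 2.7457 − 2.326 = 0.4197 → 0.42
Power = Φ(0.42) = 0.663.

Power ≈ 0.663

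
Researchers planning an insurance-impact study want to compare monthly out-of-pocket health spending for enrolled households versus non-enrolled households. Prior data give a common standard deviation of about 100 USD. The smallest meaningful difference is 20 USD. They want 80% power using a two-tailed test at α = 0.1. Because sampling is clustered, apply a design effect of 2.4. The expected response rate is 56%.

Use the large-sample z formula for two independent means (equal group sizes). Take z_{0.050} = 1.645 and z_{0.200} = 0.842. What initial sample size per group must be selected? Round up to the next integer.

n = 1326 per group

n = (z_{α/2} + z_β)² · (σ₁² + σ₂²) / δ²
  = (1.645 + 0.842)² · (2·100² = 20000) / 20²
  = 6.1852 · 20000 / 400
  = 309.26
Design effect: 2.4 × 309.26 = 742.22.
Adjust for 56% response: 742.22 / 0.56 = 1325.39.
Round up → n = 1326 per group.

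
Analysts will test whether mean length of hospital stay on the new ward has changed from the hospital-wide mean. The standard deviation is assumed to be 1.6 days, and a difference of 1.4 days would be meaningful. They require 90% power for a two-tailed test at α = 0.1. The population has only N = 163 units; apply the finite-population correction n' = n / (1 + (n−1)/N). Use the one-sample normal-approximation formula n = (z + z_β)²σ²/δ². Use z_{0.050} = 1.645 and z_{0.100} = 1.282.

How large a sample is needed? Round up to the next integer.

n = 11

n = (z_{α/2} + z_β)² · σ² / δ²
  = (1.645 + 1.282)² · 1.6² / 1.4²
  = 8.5673 · 2.56 / 1.96
  = 11.19
Finite-population correction (N = 163): 11.19 / (1 + (11.19 − 1)/163) = 10.53.
Round up → n = 11.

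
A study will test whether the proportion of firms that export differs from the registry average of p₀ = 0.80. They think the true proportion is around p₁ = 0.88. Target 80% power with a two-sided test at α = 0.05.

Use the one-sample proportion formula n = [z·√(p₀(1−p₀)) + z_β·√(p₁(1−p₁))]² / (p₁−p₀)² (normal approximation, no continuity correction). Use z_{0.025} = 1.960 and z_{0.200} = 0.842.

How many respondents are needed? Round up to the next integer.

n = [z_{α/2}·√(p₀q₀) + z_β·√(p₁q₁)]² / (p₁ − p₀)²
  = [1.960·√(0.80·0.20) + 0.842·√(0.88·0.12)]² / (0.08)²
  = [1.960·0.4000 + 0.842·0.3250]² / 0.0064
  = [1.0576]² / 0.0064
  = 174.77
Round up → n = 175.

n = 175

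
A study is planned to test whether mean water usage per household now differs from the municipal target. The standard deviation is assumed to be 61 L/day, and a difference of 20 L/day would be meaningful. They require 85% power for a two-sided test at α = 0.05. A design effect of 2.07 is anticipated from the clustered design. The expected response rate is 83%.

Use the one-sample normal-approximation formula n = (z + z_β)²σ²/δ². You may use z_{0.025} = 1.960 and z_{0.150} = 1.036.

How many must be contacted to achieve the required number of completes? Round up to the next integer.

n = (z_{α/2} + z_β)² · σ² / δ²
  = (1.960 + 1.036)² · 61² / 20²
  = 8.9760 · 3721 / 400
  = 83.50
Design effect: 2.07 × 83.50 = 172.84.
Adjust for 83% response: 172.84 / 0.83 = 208.25.
Round up → n = 209.

n = 209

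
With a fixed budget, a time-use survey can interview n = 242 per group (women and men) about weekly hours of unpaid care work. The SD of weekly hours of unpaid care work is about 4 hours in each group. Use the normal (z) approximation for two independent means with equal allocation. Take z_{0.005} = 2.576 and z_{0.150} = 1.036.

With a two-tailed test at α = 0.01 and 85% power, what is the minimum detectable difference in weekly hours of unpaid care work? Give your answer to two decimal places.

Minimum detectable difference ≈ 1.31 hours

δ = (z_{α/2} + z_β) · √((σ₁²+σ₂²)/n)
  = (2.576 + 1.036) · √(32/242)
  = 3.612 · √0.13223
  = 3.612 · 0.3636
  = 1.3135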